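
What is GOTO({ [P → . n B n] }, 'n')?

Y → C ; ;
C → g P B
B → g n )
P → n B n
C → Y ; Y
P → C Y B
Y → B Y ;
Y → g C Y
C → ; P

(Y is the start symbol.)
GOTO(I, 'n') = CLOSURE({ [A → αX.β] : [A → α.Xβ] ∈ I, X = 'n' })

Items with dot before 'n', with the dot advanced:
  [P → . n B n] → [P → n . B n]
Closure of the advanced items:
  [P → n . B n] has the dot before B: add [B → . g n )]

GOTO = { [B → . g n )], [P → n . B n] }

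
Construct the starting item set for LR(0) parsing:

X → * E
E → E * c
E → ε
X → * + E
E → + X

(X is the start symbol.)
First, augment the grammar with X' → X
I₀ = CLOSURE({ [X' → . X] }):
  [X' → . X] has the dot before X: add [X → . * E], [X → . * + E]
No further items can be added.

I₀ = { [X → . * + E], [X → . * E], [X' → . X] }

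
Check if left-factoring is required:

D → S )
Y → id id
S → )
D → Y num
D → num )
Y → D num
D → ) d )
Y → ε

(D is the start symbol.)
No, left-factoring is not needed

Left-factoring is needed when two productions for the same non-terminal
share a common prefix on the right-hand side.

Productions for D:
  D → S )
  D → Y num
  D → num )
  D → ) d )
Productions for Y:
  Y → id id
  Y → D num
  Y → ε

No common prefixes found.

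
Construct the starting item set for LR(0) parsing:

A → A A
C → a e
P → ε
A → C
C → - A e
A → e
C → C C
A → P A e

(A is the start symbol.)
{ [A → . A A], [A → . C], [A → . P A e], [A → . e], [A' → . A], [C → . - A e], [C → . C C], [C → . a e], [P → .] }

First, augment the grammar with A' → A
I₀ = CLOSURE({ [A' → . A] }):
  [A' → . A] has the dot before A: add [A → . A A], [A → . C], [A → . e], [A → . P A e]
  [A → . C] has the dot before C: add [C → . a e], [C → . - A e], [C → . C C]
  [A → . P A e] has the dot before P: add [P → .]
No further items can be added.

I₀ = { [A → . A A], [A → . C], [A → . P A e], [A → . e], [A' → . A], [C → . - A e], [C → . C C], [C → . a e], [P → .] }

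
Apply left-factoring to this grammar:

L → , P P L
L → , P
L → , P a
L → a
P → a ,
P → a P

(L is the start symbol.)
Left-factoring transforms A → αβ₁ | αβ₂ into A → αA' and A' → β₁ | β₂
(α is the longest common prefix among the alternatives). Repeat until
no nonterminal has two alternatives with a common prefix.

Round 1: L has alternatives sharing prefix ', P'. Introduce L': L → , P L'
  Add: L' → P L
  Add: L' → ε
  Add: L' → a

Round 2: P has alternatives sharing prefix 'a'. Introduce P': P → a P'
  Add: P' → ,
  Add: P' → P

No remaining common prefixes — done.

Resulting grammar:
L → , P L'
L' → P L
L' → ε
L' → a
L → a
P → a P'
P' → ,
P' → P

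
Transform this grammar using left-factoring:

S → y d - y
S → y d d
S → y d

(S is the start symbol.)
S → y d S'
S' → - y
S' → d
S' → ε

Left-factoring transforms A → αβ₁ | αβ₂ into A → αA' and A' → β₁ | β₂
(α is the longest common prefix among the alternatives). Repeat until
no nonterminal has two alternatives with a common prefix.

Round 1: S has alternatives sharing prefix 'y d'. Introduce S': S → y d S'
  Add: S' → - y
  Add: S' → d
  Add: S' → ε

No remaining common prefixes — done.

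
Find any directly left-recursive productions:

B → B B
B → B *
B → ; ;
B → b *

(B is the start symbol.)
Direct left recursion occurs when N → N α for some non-terminal N (the right-hand side begins with the left-hand side itself).

B → B B: LEFT RECURSIVE (starts with B)
B → B *: LEFT RECURSIVE (starts with B)
B → ; ;: starts with ';'
B → b *: starts with b

The grammar has direct left recursion on: B.

Answer: Yes, B is left-recursive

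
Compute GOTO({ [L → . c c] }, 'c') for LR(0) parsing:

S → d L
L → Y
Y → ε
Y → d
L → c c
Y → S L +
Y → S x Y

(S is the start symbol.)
{ [L → c . c] }

GOTO(I, 'c') = CLOSURE({ [A → αX.β] : [A → α.Xβ] ∈ I, X = 'c' })

Items with dot before 'c', with the dot advanced:
  [L → . c c] → [L → c . c]
Closure adds nothing (no advanced item has the dot before a non-terminal).

GOTO = { [L → c . c] }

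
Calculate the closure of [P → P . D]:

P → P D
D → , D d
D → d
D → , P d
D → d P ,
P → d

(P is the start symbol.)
Start with: [P → P . D]
  [P → P . D] has the dot before D: add [D → . , D d], [D → . d], [D → . , P d], [D → . d P ,]
No further items can be added.

CLOSURE = { [D → . , D d], [D → . , P d], [D → . d P ,], [D → . d], [P → P . D] }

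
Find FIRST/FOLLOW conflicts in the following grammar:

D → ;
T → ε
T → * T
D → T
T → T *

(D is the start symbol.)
Nullable non-terminals: D, T.
FIRST sets used below: FIRST(T) = { '*', ε }

D: nullable alternative(s) D → T; FOLLOW(D) = { $ }
  D → ;: FIRST \ {ε} = { ';' } — disjoint from FOLLOW(D)
  D → T: FIRST \ {ε} = { '*' } — this is the only nullable alternative, skip

T: nullable alternative(s) T → ε; FOLLOW(T) = { $, '*' }
  T → ε: FIRST \ {ε} = { } — this is the only nullable alternative, skip
  T → * T: FIRST \ {ε} = { '*' } — overlaps FOLLOW(T) on { '*' }: CONFLICT
  T → T *: FIRST \ {ε} = { '*' } — overlaps FOLLOW(T) on { '*' }: CONFLICT

So the grammar has 2 FIRST/FOLLOW conflicts (marked CONFLICT above).

Answer: Yes. T → '*' T with FOLLOW(T) on { '*' }; T → T '*' with FOLLOW(T) on { '*' }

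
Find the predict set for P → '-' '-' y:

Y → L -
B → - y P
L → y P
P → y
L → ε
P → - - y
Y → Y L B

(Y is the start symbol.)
PREDICT(P → '-' '-' y) = (FIRST(RHS) \ {ε}) ∪ (FOLLOW(P) if ε ∈ FIRST(RHS), i.e. RHS ⇒* ε)
FIRST('-' '-' y) = { '-' }
ε ∉ FIRST('-' '-' y), so FOLLOW(P) is not added.
PREDICT(P → '-' '-' y) = { '-' }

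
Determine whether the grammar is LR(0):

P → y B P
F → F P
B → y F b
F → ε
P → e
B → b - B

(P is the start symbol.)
Yes, the grammar is LR(0)

A grammar is LR(0) if no state in the canonical LR(0) collection has:
  - both a shift item (dot before a terminal) and a complete item (shift-reduce conflict), or
  - two or more complete items (reduce-reduce conflict; the accept item [P' → P .] counts as a complete item here).

Augment with P' → P and build the canonical LR(0) collection (I0 = CLOSURE({[P' → . P]}), then GOTO on every symbol after a dot until no new states appear). It has 13 states:
  I0: { [P → . e], [P → . y B P], [P' → . P] }  — shift
  I1: { [P' → P .] }  — accept
  I2: { [P → e .] }  — reduce
  I3: { [B → . b - B], [B → . y F b], [P → y . B P] }  — shift
  I4: { [P → . e], [P → . y B P], [P → y B . P] }  — shift
  I5: { [B → b . - B] }  — shift
  I6: { [B → y . F b], [F → . F P], [F → .] }  — reduce
  I7: { [B → y F . b], [F → F . P], [P → . e], [P → . y B P] }  — shift
  I8: { [F → F P .] }  — reduce
  I9: { [B → y F b .] }  — reduce
  I10: { [B → . b - B], [B → . y F b], [B → b - . B] }  — shift
  I11: { [B → b - B .] }  — reduce
  I12: { [P → y B P .] }  — reduce

Every state is either a pure shift/goto state or contains exactly one complete item and nothing to shift — no conflicts. The grammar is LR(0).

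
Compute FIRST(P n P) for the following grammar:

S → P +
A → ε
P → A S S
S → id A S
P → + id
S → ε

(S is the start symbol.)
{ '+', 'id', 'n' }

FIRST sets of the non-terminals involved (from the grammar, by fixed-point iteration):
  FIRST(P) = { '+', 'id', ε }

To compute FIRST(P n P), process the symbols left to right:
Symbol P is a non-terminal. Add FIRST(P) \ {ε} = { '+', 'id' }
P is nullable (ε ∈ FIRST(P)), continue to the next symbol.
Symbol n is a terminal. Add 'n' and stop.
FIRST(P n P) = { '+', 'id', 'n' }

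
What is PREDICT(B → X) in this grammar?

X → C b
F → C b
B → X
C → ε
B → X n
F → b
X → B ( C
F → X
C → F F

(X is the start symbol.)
PREDICT(B → X) = (FIRST(RHS) \ {ε}) ∪ (FOLLOW(B) if ε ∈ FIRST(RHS), i.e. RHS ⇒* ε)
FIRST(X) = { 'b' }
FIRST(X) = { 'b' }
ε ∉ FIRST(X), so FOLLOW(B) is not added.
PREDICT(B → X) = { 'b' }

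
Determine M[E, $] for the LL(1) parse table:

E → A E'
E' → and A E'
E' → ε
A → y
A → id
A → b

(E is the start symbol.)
To find M[E, $], we find productions for E where $ is in the predict set (PREDICT(N → α) = (FIRST(α) \ {ε}) ∪ (FOLLOW(N) if α ⇒* ε)).

Relevant sets:
  FIRST(A) = { 'b', 'id', 'y' }

E → A E': PREDICT = { 'b', 'id', 'y' }

M[E, $] is empty (no production applies)

Answer: Empty (error entry)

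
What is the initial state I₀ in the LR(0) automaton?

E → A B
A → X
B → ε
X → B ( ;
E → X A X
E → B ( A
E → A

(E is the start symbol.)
{ [A → . X], [B → .], [E → . A B], [E → . A], [E → . B ( A], [E → . X A X], [E' → . E], [X → . B ( ;] }

First, augment the grammar with E' → E
I₀ = CLOSURE({ [E' → . E] }):
  [E' → . E] has the dot before E: add [E → . A B], [E → . X A X], [E → . B ( A], [E → . A]
  [E → . A B] has the dot before A: add [A → . X]
  [E → . X A X] has the dot before X: add [X → . B ( ;]
  [E → . B ( A] has the dot before B: add [B → .]
No further items can be added.

I₀ = { [A → . X], [B → .], [E → . A B], [E → . A], [E → . B ( A], [E → . X A X], [E' → . E], [X → . B ( ;] }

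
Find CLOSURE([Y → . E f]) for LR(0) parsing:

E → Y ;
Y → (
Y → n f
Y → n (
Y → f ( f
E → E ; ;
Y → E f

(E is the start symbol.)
To compute CLOSURE, for each item [A → α.Bβ] where B is a non-terminal, add [B → .γ] for all productions B → γ; repeat for the newly added items until nothing changes.

Start with: [Y → . E f]
  [Y → . E f] has the dot before E: add [E → . Y ;], [E → . E ; ;]
  [E → . Y ;] has the dot before Y: add [Y → . (], [Y → . n f], [Y → . n (], [Y → . f ( f]
No further items can be added.

CLOSURE = { [E → . E ; ;], [E → . Y ;], [Y → . (], [Y → . E f], [Y → . f ( f], [Y → . n (], [Y → . n f] }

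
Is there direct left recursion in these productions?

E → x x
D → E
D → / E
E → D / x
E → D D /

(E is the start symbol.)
Direct left recursion occurs when N → N α for some non-terminal N (the right-hand side begins with the left-hand side itself).

E → x x: starts with x
D → E: starts with E
D → / E: starts with '/'
E → D / x: starts with D
E → D D /: starts with D

No direct left recursion found.

Answer: No direct left recursion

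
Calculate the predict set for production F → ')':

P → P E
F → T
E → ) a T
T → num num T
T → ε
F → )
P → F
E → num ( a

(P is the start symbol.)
{ ')' }

PREDICT(F → ')') = (FIRST(RHS) \ {ε}) ∪ (FOLLOW(F) if ε ∈ FIRST(RHS), i.e. RHS ⇒* ε)
FIRST(')') = { ')' }
ε ∉ FIRST(')'), so FOLLOW(F) is not added.
PREDICT(F → ')') = { ')' }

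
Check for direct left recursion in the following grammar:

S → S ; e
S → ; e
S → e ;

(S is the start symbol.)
Yes, S is left-recursive

S → S ; e: LEFT RECURSIVE (starts with S)
S → ; e: starts with ';'
S → e ;: starts with e

The grammar has direct left recursion on: S.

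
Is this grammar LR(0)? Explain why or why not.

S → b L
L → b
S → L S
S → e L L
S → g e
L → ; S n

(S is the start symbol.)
Augment with S' → S and build the canonical LR(0) collection (I0 = CLOSURE({[S' → . S]}), then GOTO on every symbol after a dot until no new states appear). It has 15 states:
  I0: { [L → . ; S n], [L → . b], [S → . L S], [S → . b L], [S → . e L L], [S → . g e], [S' → . S] }  — shift
  I1: { [L → . ; S n], [L → . b], [L → ; . S n], [S → . L S], [S → . b L], [S → . e L L], [S → . g e] }  — shift
  I2: { [L → . ; S n], [L → . b], [S → . L S], [S → . b L], [S → . e L L], [S → . g e], [S → L . S] }  — shift
  I3: { [S' → S .] }  — accept
  I4: { [L → . ; S n], [L → . b], [L → b .], [S → b . L] }  — shift, reduce
  I5: { [L → . ; S n], [L → . b], [S → e . L L] }  — shift
  I6: { [S → g . e] }  — shift
  I7: { [S → g e .] }  — reduce
  I8: { [L → . ; S n], [L → . b], [S → e L . L] }  — shift
  I9: { [L → b .] }  — reduce
  I10: { [S → e L L .] }  — reduce
  I11: { [S → b L .] }  — reduce
  I12: { [S → L S .] }  — reduce
  I13: { [L → ; S . n] }  — shift
  I14: { [L → ; S n .] }  — reduce

Conflict in state I4:
  Shift-reduce conflict between [L → b .] and [L → . ; S n]
So the grammar is NOT LR(0).

Answer: No. Shift-reduce conflict between [L → b .] and [L → . ; S n]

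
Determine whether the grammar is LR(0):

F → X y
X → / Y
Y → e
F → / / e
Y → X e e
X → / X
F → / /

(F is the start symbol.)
No. Shift-reduce conflict between [F → / / .] and [F → / / . e]

A grammar is LR(0) if no state in the canonical LR(0) collection has:
  - both a shift item (dot before a terminal) and a complete item (shift-reduce conflict), or
  - two or more complete items (reduce-reduce conflict; the accept item [F' → F .] counts as a complete item here).

Augment with F' → F and build the canonical LR(0) collection (I0 = CLOSURE({[F' → . F]}), then GOTO on every symbol after a dot until no new states appear). It has 13 states:
  I0: { [F → . / / e], [F → . / /], [F → . X y], [F' → . F], [X → . / X], [X → . / Y] }  — shift
  I1: { [F → / . / e], [F → / . /], [X → . / X], [X → . / Y], [X → / . X], [X → / . Y], [Y → . X e e], [Y → . e] }  — shift
  I2: { [F' → F .] }  — accept
  I3: { [F → X . y] }  — shift
  I4: { [F → X y .] }  — reduce
  I5: { [F → / / . e], [F → / / .], [X → . / X], [X → . / Y], [X → / . X], [X → / . Y], [Y → . X e e], [Y → . e] }  — shift, reduce
  I6: { [X → / X .], [Y → X . e e] }  — shift, reduce
  I7: { [X → / Y .] }  — reduce
  I8: { [Y → e .] }  — reduce
  I9: { [Y → X e . e] }  — shift
  I10: { [Y → X e e .] }  — reduce
  I11: { [X → . / X], [X → . / Y], [X → / . X], [X → / . Y], [Y → . X e e], [Y → . e] }  — shift
  I12: { [F → / / e .], [Y → e .] }  — 2 reduces

Conflict in state I5:
  Shift-reduce conflict between [F → / / .] and [F → / / . e]
So the grammar is NOT LR(0).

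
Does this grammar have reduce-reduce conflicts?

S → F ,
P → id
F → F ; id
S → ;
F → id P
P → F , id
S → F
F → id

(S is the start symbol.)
Yes — I7: [F → id .] vs [P → id .]

A reduce-reduce conflict occurs when an LR(0) state has two complete items [A → α .] and [B → β .] — both call for a reduction, and with no lookahead the parser cannot choose between them.

Augment with S' → S and build the canonical LR(0) collection (I0 = CLOSURE({[S' → . S]}), then GOTO on every symbol after a dot until no new states appear). It has 13 states:
  I0: { [F → . F ; id], [F → . id P], [F → . id], [S → . ;], [S → . F ,], [S → . F], [S' → . S] }  — shift
  I1: { [S → ; .] }  — reduce
  I2: { [F → F . ; id], [S → F . ,], [S → F .] }  — shift, reduce
  I3: { [S' → S .] }  — accept
  I4: { [F → . F ; id], [F → . id P], [F → . id], [F → id . P], [F → id .], [P → . F , id], [P → . id] }  — shift, reduce
  I5: { [F → F . ; id], [P → F . , id] }  — shift
  I6: { [F → id P .] }  — reduce
  I7: { [F → . F ; id], [F → . id P], [F → . id], [F → id . P], [F → id .], [P → . F , id], [P → . id], [P → id .] }  — shift, 2 reduces
  I8: { [P → F , . id] }  — shift
  I9: { [F → F ; . id] }  — shift
  I10: { [F → F ; id .] }  — reduce
  I11: { [P → F , id .] }  — reduce
  I12: { [S → F , .] }  — reduce

I7 contains complete items [F → id .], [P → id .] — reduce-reduce conflict.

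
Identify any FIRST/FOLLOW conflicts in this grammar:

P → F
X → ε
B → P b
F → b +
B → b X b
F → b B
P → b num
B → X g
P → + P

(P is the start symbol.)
No FIRST/FOLLOW conflicts.

A FIRST/FOLLOW conflict occurs when a non-terminal N has a nullable alternative N → β (β ⇒* ε) and another alternative N → α with FIRST(α) ∩ FOLLOW(N) ≠ ∅: on such a lookahead the parser cannot decide between expanding α and letting N vanish via β.

Nullable non-terminals: X.
X has a nullable alternative but only one production, so nothing to check.

B, F, P have no nullable alternative, so no FIRST/FOLLOW check is needed there.

No FIRST/FOLLOW conflicts found.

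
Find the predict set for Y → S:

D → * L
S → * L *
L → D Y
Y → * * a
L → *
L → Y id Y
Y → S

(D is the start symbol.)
PREDICT(Y → S) = (FIRST(RHS) \ {ε}) ∪ (FOLLOW(Y) if ε ∈ FIRST(RHS), i.e. RHS ⇒* ε)
FIRST(S) = { '*' }
FIRST(S) = { '*' }
ε ∉ FIRST(S), so FOLLOW(Y) is not added.
PREDICT(Y → S) = { '*' }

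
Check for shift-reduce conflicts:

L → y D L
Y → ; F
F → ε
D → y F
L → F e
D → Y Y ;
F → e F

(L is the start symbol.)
Yes — I0: [F → .] vs [F → . e F]; I3: [F → .] vs [F → . e F]; I5: [F → .] vs [F → . e F]; I6: [F → .] vs [F → . e F]; I8: [F → .] vs [F → . e F]

A shift-reduce conflict occurs when an LR(0) state has both:
  - a complete (reduce) item [A → α .] (dot at the end), and
  - a shift item [B → β . c γ] (dot before a terminal).

Augment with L' → L and build the canonical LR(0) collection (I0 = CLOSURE({[L' → . L]}), then GOTO on every symbol after a dot until no new states appear). It has 16 states:
  I0: { [F → . e F], [F → .], [L → . F e], [L → . y D L], [L' → . L] }  — shift, reduce
  I1: { [L → F . e] }  — shift
  I2: { [L' → L .] }  — accept
  I3: { [F → . e F], [F → .], [F → e . F] }  — shift, reduce
  I4: { [D → . Y Y ;], [D → . y F], [L → y . D L], [Y → . ; F] }  — shift
  I5: { [F → . e F], [F → .], [Y → ; . F] }  — shift, reduce
  I6: { [F → . e F], [F → .], [L → . F e], [L → . y D L], [L → y D . L] }  — shift, reduce
  I7: { [D → Y . Y ;], [Y → . ; F] }  — shift
  I8: { [D → y . F], [F → . e F], [F → .] }  — shift, reduce
  I9: { [D → y F .] }  — reduce
  I10: { [D → Y Y . ;] }  — shift
  I11: { [D → Y Y ; .] }  — reduce
  I12: { [L → y D L .] }  — reduce
  I13: { [Y → ; F .] }  — reduce
  I14: { [F → e F .] }  — reduce
  I15: { [L → F e .] }  — reduce

I0 contains reduce item [F → .] and shift items [F → . e F], [L → . y D L] — shift-reduce conflict.
I3 contains reduce item [F → .] and shift item [F → . e F] — shift-reduce conflict.
I5 contains reduce item [F → .] and shift item [F → . e F] — shift-reduce conflict.
I6 contains reduce item [F → .] and shift items [F → . e F], [L → . y D L] — shift-reduce conflict.
I8 contains reduce item [F → .] and shift item [F → . e F] — shift-reduce conflict.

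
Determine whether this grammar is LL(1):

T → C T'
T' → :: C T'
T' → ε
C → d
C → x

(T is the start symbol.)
Yes, the grammar is LL(1).

A grammar is LL(1) if for each non-terminal N with multiple productions, the predict sets of those productions are pairwise disjoint, where PREDICT(N → α) = (FIRST(α) \ {ε}) ∪ (FOLLOW(N) if α ⇒* ε).

Relevant sets:
  FOLLOW(T') = { $ }

For T':
  PREDICT(T' → :: C T') = { '::' }
  PREDICT(T' → ε) = { $ }
For C:
  PREDICT(C → d) = { 'd' }
  PREDICT(C → x) = { 'x' }
T has a single production, so nothing to check there.

All predict sets are disjoint. The grammar IS LL(1).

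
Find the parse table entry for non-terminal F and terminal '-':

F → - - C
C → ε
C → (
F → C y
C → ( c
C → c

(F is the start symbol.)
F → - - C

To find M[F, '-'], we find productions for F where '-' is in the predict set (PREDICT(N → α) = (FIRST(α) \ {ε}) ∪ (FOLLOW(N) if α ⇒* ε)).

Relevant sets:
  FIRST(C) = { '(', 'c', ε }

F → - - C: PREDICT = { '-' }
  '-' is in predict set, so this production goes in M[F, '-']
F → C y: PREDICT = { '(', 'c', 'y' }

M[F, '-'] = F → - - C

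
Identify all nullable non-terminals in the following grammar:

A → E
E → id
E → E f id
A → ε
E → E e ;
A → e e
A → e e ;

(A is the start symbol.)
{ 'A' }

ε-productions: A → ε
So A is immediately nullable.
No further non-terminal can be added: every production for the remaining non-terminals contains a terminal or a non-nullable non-terminal.
Nullable = { 'A' }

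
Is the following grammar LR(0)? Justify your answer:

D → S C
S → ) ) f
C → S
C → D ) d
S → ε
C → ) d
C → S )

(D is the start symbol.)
No. Shift-reduce conflict between [S → .] and [S → . ) ) f]

A grammar is LR(0) if no state in the canonical LR(0) collection has:
  - both a shift item (dot before a terminal) and a complete item (shift-reduce conflict), or
  - two or more complete items (reduce-reduce conflict; the accept item [D' → D .] counts as a complete item here).

Augment with D' → D and build the canonical LR(0) collection (I0 = CLOSURE({[D' → . D]}), then GOTO on every symbol after a dot until no new states appear). It has 14 states:
  I0: { [D → . S C], [D' → . D], [S → . ) ) f], [S → .] }  — shift, reduce
  I1: { [S → ) . ) f] }  — shift
  I2: { [D' → D .] }  — accept
  I3: { [C → . ) d], [C → . D ) d], [C → . S )], [C → . S], [D → . S C], [D → S . C], [S → . ) ) f], [S → .] }  — shift, reduce
  I4: { [C → ) . d], [S → ) . ) f] }  — shift
  I5: { [D → S C .] }  — reduce
  I6: { [C → D . ) d] }  — shift
  I7: { [C → . ) d], [C → . D ) d], [C → . S )], [C → . S], [C → S . )], [C → S .], [D → . S C], [D → S . C], [S → . ) ) f], [S → .] }  — shift, 2 reduces
  I8: { [C → ) . d], [C → S ) .], [S → ) . ) f] }  — shift, reduce
  I9: { [S → ) ) . f] }  — shift
  I10: { [C → ) d .] }  — reduce
  I11: { [S → ) ) f .] }  — reduce
  I12: { [C → D ) . d] }  — shift
  I13: { [C → D ) d .] }  — reduce

Conflict in state I0:
  Shift-reduce conflict between [S → .] and [S → . ) ) f]
So the grammar is NOT LR(0).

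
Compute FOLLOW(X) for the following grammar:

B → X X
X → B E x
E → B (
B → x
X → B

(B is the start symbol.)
{ $, '(', 'x' }

To compute FOLLOW(X), find every occurrence of X on a right-hand side N → α X β: add FIRST(β) \ {ε}, and if β is empty or nullable also add FOLLOW(N). Iterate to a fixed point.

In B → X X: X is followed by X, add FIRST(X) \ {ε} = { 'x' }
In B → X X: X is at the end, add FOLLOW(B)

The FOLLOW sets referred to above (computed the same way, to a fixed point):
  FOLLOW(B) = { $, '(', 'x' }

Taking the union: FOLLOW(X) = { $, '(', 'x' }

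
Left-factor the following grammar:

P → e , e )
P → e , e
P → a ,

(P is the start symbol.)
Left-factoring transforms A → αβ₁ | αβ₂ into A → αA' and A' → β₁ | β₂
(α is the longest common prefix among the alternatives). Repeat until
no nonterminal has two alternatives with a common prefix.

Round 1: P has alternatives sharing prefix 'e , e'. Introduce P': P → e , e P'
  Add: P' → )
  Add: P' → ε

No remaining common prefixes — done.

Resulting grammar:
P → e , e P'
P' → )
P' → ε
P → a ,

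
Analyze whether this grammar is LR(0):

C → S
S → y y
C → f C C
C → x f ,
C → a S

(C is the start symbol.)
Augment with C' → C and build the canonical LR(0) collection (I0 = CLOSURE({[C' → . C]}), then GOTO on every symbol after a dot until no new states appear). It has 13 states:
  I0: { [C → . S], [C → . a S], [C → . f C C], [C → . x f ,], [C' → . C], [S → . y y] }  — shift
  I1: { [C' → C .] }  — accept
  I2: { [C → S .] }  — reduce
  I3: { [C → a . S], [S → . y y] }  — shift
  I4: { [C → . S], [C → . a S], [C → . f C C], [C → . x f ,], [C → f . C C], [S → . y y] }  — shift
  I5: { [C → x . f ,] }  — shift
  I6: { [S → y . y] }  — shift
  I7: { [S → y y .] }  — reduce
  I8: { [C → x f . ,] }  — shift
  I9: { [C → x f , .] }  — reduce
  I10: { [C → . S], [C → . a S], [C → . f C C], [C → . x f ,], [C → f C . C], [S → . y y] }  — shift
  I11: { [C → f C C .] }  — reduce
  I12: { [C → a S .] }  — reduce

Every state is either a pure shift/goto state or contains exactly one complete item and nothing to shift — no conflicts. The grammar is LR(0).

Answer: Yes, the grammar is LR(0)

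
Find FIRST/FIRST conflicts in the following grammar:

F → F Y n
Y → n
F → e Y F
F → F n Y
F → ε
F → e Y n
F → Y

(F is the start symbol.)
Yes. F → F Y n / F → e Y F on { 'e' }; F → F Y n / F → F n Y on { 'e', 'n' }; F → F Y n / F → e Y n on { 'e' }; F → F Y n / F → Y on { 'n' }; F → e Y F / F → F n Y on { 'e' }; F → e Y F / F → e Y n on { 'e' }; F → F n Y / F → e Y n on { 'e' }; F → F n Y / F → Y on { 'n' }

FIRST sets of the non-terminals at (or reachable through a nullable prefix from) the front of some alternative:
  FIRST(F) = { 'e', 'n', ε }
  FIRST(Y) = { 'n' }

Productions for F:
  F → F Y n: FIRST = { 'e', 'n' }
  F → e Y F: FIRST = { 'e' }
  F → F n Y: FIRST = { 'e', 'n' }
  F → ε: FIRST = { ε }
  F → e Y n: FIRST = { 'e' }
  F → Y: FIRST = { 'n' }
Y has only one production, so no FIRST/FIRST conflict is possible there.

Conflict for F: F → F Y n and F → e Y F
  Overlap: { 'e' }
Conflict for F: F → F Y n and F → F n Y
  Overlap: { 'e', 'n' }
Conflict for F: F → F Y n and F → e Y n
  Overlap: { 'e' }
Conflict for F: F → F Y n and F → Y
  Overlap: { 'n' }
Conflict for F: F → e Y F and F → F n Y
  Overlap: { 'e' }
Conflict for F: F → e Y F and F → e Y n
  Overlap: { 'e' }
Conflict for F: F → F n Y and F → e Y n
  Overlap: { 'e' }
Conflict for F: F → F n Y and F → Y
  Overlap: { 'n' }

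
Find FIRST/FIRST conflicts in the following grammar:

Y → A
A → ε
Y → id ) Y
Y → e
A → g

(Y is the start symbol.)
A FIRST/FIRST conflict occurs when two productions N → α and N → β for the same non-terminal have FIRST(α) ∩ FIRST(β) ≠ ∅ (with ε ∈ FIRST of a nullable right-hand side, so two nullable alternatives also conflict).

FIRST sets of the non-terminals at (or reachable through a nullable prefix from) the front of some alternative:
  FIRST(A) = { 'g', ε }

Productions for Y:
  Y → A: FIRST = { 'g', ε }
  Y → id ) Y: FIRST = { 'id' }
  Y → e: FIRST = { 'e' }
Productions for A:
  A → ε: FIRST = { ε }
  A → g: FIRST = { 'g' }

All alternatives of each non-terminal have pairwise disjoint FIRST sets.

Answer: No FIRST/FIRST conflicts.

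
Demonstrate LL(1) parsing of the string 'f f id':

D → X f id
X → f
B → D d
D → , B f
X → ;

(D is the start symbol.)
LL(1) parsing maintains a stack (initially the start symbol over $) and the input. At each step: if the stack top is a terminal, match it against the current input token; if it is a non-terminal N, replace it with the RHS of M[N, lookahead] (the unique production whose predict set contains the lookahead).

Stack is shown with the top on the left.

Stack     Input     Action
--------------------------
D $       f f id $  output D → X f id
X f id $  f f id $  output X → f
f f id $  f f id $  match 'f'
f id $    f id $    match 'f'
id $      id $      match 'id'
$         $         accept

The string is accepted.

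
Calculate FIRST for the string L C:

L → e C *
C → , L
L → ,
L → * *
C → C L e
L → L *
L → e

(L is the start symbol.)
FIRST sets of the non-terminals involved (from the grammar, by fixed-point iteration):
  FIRST(L) = { '*', ',', 'e' }

To compute FIRST(L C), process the symbols left to right:
Symbol L is a non-terminal. Add FIRST(L) \ {ε} = { '*', ',', 'e' }
L is not nullable (ε ∉ FIRST(L)), so stop here.
FIRST(L C) = { '*', ',', 'e' }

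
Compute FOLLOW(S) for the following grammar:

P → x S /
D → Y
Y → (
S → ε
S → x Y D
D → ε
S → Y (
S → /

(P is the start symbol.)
In P → x S /: S is followed by '/', add FIRST('/') \ {ε} = { '/' }

Taking the union: FOLLOW(S) = { '/' }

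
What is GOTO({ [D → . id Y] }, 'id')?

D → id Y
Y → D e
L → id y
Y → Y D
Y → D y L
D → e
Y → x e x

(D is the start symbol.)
{ [D → . e], [D → . id Y], [D → id . Y], [Y → . D e], [Y → . D y L], [Y → . Y D], [Y → . x e x] }

GOTO(I, 'id') = CLOSURE({ [A → αX.β] : [A → α.Xβ] ∈ I, X = 'id' })

Items with dot before 'id', with the dot advanced:
  [D → . id Y] → [D → id . Y]
Closure of the advanced items:
  [D → id . Y] has the dot before Y: add [Y → . D e], [Y → . Y D], [Y → . D y L], [Y → . x e x]
  [Y → . D e] has the dot before D: add [D → . id Y], [D → . e]

GOTO = { [D → . e], [D → . id Y], [D → id . Y], [Y → . D e], [Y → . D y L], [Y → . Y D], [Y → . x e x] }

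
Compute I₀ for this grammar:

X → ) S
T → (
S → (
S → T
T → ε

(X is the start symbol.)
First, augment the grammar with X' → X
I₀ = CLOSURE({ [X' → . X] }):
  [X' → . X] has the dot before X: add [X → . ) S]
No further items can be added.

I₀ = { [X → . ) S], [X' → . X] }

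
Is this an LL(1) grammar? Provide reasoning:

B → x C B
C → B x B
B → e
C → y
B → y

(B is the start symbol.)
Relevant sets:
  FIRST(B) = { 'e', 'x', 'y' }

For B:
  PREDICT(B → x C B) = { 'x' }
  PREDICT(B → e) = { 'e' }
  PREDICT(B → y) = { 'y' }
For C:
  PREDICT(C → B x B) = { 'e', 'x', 'y' }
  PREDICT(C → y) = { 'y' }

Conflict found: Predict set conflict for C: { 'y' }
The grammar is NOT LL(1).

Answer: No. Predict set conflict for C: { 'y' }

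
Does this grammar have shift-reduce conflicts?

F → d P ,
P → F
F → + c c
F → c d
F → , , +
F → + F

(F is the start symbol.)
A shift-reduce conflict occurs when an LR(0) state has both:
  - a complete (reduce) item [A → α .] (dot at the end), and
  - a shift item [B → β . c γ] (dot before a terminal).

Augment with F' → F and build the canonical LR(0) collection (I0 = CLOSURE({[F' → . F]}), then GOTO on every symbol after a dot until no new states appear). It has 15 states:
  I0: { [F → . + F], [F → . + c c], [F → . , , +], [F → . c d], [F → . d P ,], [F' → . F] }  — shift
  I1: { [F → + . F], [F → + . c c], [F → . + F], [F → . + c c], [F → . , , +], [F → . c d], [F → . d P ,] }  — shift
  I2: { [F → , . , +] }  — shift
  I3: { [F' → F .] }  — accept
  I4: { [F → c . d] }  — shift
  I5: { [F → . + F], [F → . + c c], [F → . , , +], [F → . c d], [F → . d P ,], [F → d . P ,], [P → . F] }  — shift
  I6: { [P → F .] }  — reduce
  I7: { [F → d P . ,] }  — shift
  I8: { [F → d P , .] }  — reduce
  I9: { [F → c d .] }  — reduce
  I10: { [F → , , . +] }  — shift
  I11: { [F → , , + .] }  — reduce
  I12: { [F → + F .] }  — reduce
  I13: { [F → + c . c], [F → c . d] }  — shift
  I14: { [F → + c c .] }  — reduce

No state contains both a complete item and a shift item.

Answer: No shift-reduce conflicts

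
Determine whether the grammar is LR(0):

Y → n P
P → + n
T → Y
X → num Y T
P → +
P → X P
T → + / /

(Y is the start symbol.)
No. Shift-reduce conflict between [P → + .] and [P → + . n]

A grammar is LR(0) if no state in the canonical LR(0) collection has:
  - both a shift item (dot before a terminal) and a complete item (shift-reduce conflict), or
  - two or more complete items (reduce-reduce conflict; the accept item [Y' → Y .] counts as a complete item here).

Augment with Y' → Y and build the canonical LR(0) collection (I0 = CLOSURE({[Y' → . Y]}), then GOTO on every symbol after a dot until no new states appear). It has 15 states:
  I0: { [Y → . n P], [Y' → . Y] }  — shift
  I1: { [Y' → Y .] }  — accept
  I2: { [P → . + n], [P → . +], [P → . X P], [X → . num Y T], [Y → n . P] }  — shift
  I3: { [P → + . n], [P → + .] }  — shift, reduce
  I4: { [Y → n P .] }  — reduce
  I5: { [P → . + n], [P → . +], [P → . X P], [P → X . P], [X → . num Y T] }  — shift
  I6: { [X → num . Y T], [Y → . n P] }  — shift
  I7: { [T → . + / /], [T → . Y], [X → num Y . T], [Y → . n P] }  — shift
  I8: { [T → + . / /] }  — shift
  I9: { [X → num Y T .] }  — reduce
  I10: { [T → Y .] }  — reduce
  I11: { [T → + / . /] }  — shift
  I12: { [T → + / / .] }  — reduce
  I13: { [P → X P .] }  — reduce
  I14: { [P → + n .] }  — reduce

Conflict in state I3:
  Shift-reduce conflict between [P → + .] and [P → + . n]
So the grammar is NOT LR(0).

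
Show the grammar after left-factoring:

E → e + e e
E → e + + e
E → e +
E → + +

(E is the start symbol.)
Left-factoring transforms A → αβ₁ | αβ₂ into A → αA' and A' → β₁ | β₂
(α is the longest common prefix among the alternatives). Repeat until
no nonterminal has two alternatives with a common prefix.

Round 1: E has alternatives sharing prefix 'e +'. Introduce E': E → e + E'
  Add: E' → e e
  Add: E' → + e
  Add: E' → ε

No remaining common prefixes — done.

Resulting grammar:
E → e + E'
E' → e e
E' → + e
E' → ε
E → + +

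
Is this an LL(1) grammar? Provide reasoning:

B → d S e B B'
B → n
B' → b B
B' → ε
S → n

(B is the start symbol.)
A grammar is LL(1) if for each non-terminal N with multiple productions, the predict sets of those productions are pairwise disjoint, where PREDICT(N → α) = (FIRST(α) \ {ε}) ∪ (FOLLOW(N) if α ⇒* ε).

Relevant sets:
  FOLLOW(B') = { $, 'b' }

For B:
  PREDICT(B → d S e B B') = { 'd' }
  PREDICT(B → n) = { 'n' }
For B':
  PREDICT(B' → b B) = { 'b' }
  PREDICT(B' → ε) = { $, 'b' }
S has a single production, so nothing to check there.

Conflict found: Predict set conflict for B': { 'b' }
The grammar is NOT LL(1).

Answer: No. Predict set conflict for B': { 'b' }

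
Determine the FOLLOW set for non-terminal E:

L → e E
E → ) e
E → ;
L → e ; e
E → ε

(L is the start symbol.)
{ $ }

To compute FOLLOW(E), find every occurrence of E on a right-hand side N → α E β: add FIRST(β) \ {ε}, and if β is empty or nullable also add FOLLOW(N). Iterate to a fixed point.

In L → e E: E is at the end, add FOLLOW(L)

The FOLLOW sets referred to above (computed the same way, to a fixed point):
  FOLLOW(L) = { $ }

Taking the union: FOLLOW(E) = { $ }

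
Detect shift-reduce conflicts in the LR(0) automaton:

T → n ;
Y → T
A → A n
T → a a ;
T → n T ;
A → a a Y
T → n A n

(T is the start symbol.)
A shift-reduce conflict occurs when an LR(0) state has both:
  - a complete (reduce) item [A → α .] (dot at the end), and
  - a shift item [B → β . c γ] (dot before a terminal).

Augment with T' → T and build the canonical LR(0) collection (I0 = CLOSURE({[T' → . T]}), then GOTO on every symbol after a dot until no new states appear). It has 15 states:
  I0: { [T → . a a ;], [T → . n ;], [T → . n A n], [T → . n T ;], [T' → . T] }  — shift
  I1: { [T' → T .] }  — accept
  I2: { [T → a . a ;] }  — shift
  I3: { [A → . A n], [A → . a a Y], [T → . a a ;], [T → . n ;], [T → . n A n], [T → . n T ;], [T → n . ;], [T → n . A n], [T → n . T ;] }  — shift
  I4: { [T → n ; .] }  — reduce
  I5: { [A → A . n], [T → n A . n] }  — shift
  I6: { [T → n T . ;] }  — shift
  I7: { [A → a . a Y], [T → a . a ;] }  — shift
  I8: { [A → a a . Y], [T → . a a ;], [T → . n ;], [T → . n A n], [T → . n T ;], [T → a a . ;], [Y → . T] }  — shift
  I9: { [T → a a ; .] }  — reduce
  I10: { [Y → T .] }  — reduce
  I11: { [A → a a Y .] }  — reduce
  I12: { [T → n T ; .] }  — reduce
  I13: { [A → A n .], [T → n A n .] }  — 2 reduces
  I14: { [T → a a . ;] }  — shift

No state contains both a complete item and a shift item.

Answer: No shift-reduce conflicts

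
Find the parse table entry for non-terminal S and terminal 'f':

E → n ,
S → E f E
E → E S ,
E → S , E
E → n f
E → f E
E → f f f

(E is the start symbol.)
To find M[S, 'f'], we find productions for S where 'f' is in the predict set (PREDICT(N → α) = (FIRST(α) \ {ε}) ∪ (FOLLOW(N) if α ⇒* ε)).

Relevant sets:
  FIRST(E) = { 'f', 'n' }

S → E f E: PREDICT = { 'f', 'n' }
  'f' is in predict set, so this production goes in M[S, 'f']

M[S, 'f'] = S → E f E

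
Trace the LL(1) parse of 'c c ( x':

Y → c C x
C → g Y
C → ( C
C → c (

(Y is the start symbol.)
LL(1) parsing maintains a stack (initially the start symbol over $) and the input. At each step: if the stack top is a terminal, match it against the current input token; if it is a non-terminal N, replace it with the RHS of M[N, lookahead] (the unique production whose predict set contains the lookahead).

Stack is shown with the top on the left.

Stack    Input      Action
--------------------------
Y $      c c ( x $  output Y → c C x
c C x $  c c ( x $  match 'c'
C x $    c ( x $    output C → c (
c ( x $  c ( x $    match 'c'
( x $    ( x $      match '('
x $      x $        match 'x'
$        $          accept

The string is accepted.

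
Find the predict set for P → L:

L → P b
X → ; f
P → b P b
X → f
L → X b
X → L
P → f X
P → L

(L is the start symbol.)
{ ';', 'b', 'f' }

PREDICT(P → L) = (FIRST(RHS) \ {ε}) ∪ (FOLLOW(P) if ε ∈ FIRST(RHS), i.e. RHS ⇒* ε)
FIRST(L) = { ';', 'b', 'f' }
FIRST(L) = { ';', 'b', 'f' }
ε ∉ FIRST(L), so FOLLOW(P) is not added.
PREDICT(P → L) = { ';', 'b', 'f' }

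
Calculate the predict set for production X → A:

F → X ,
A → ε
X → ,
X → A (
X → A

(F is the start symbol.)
{ ',' }

PREDICT(X → A) = (FIRST(RHS) \ {ε}) ∪ (FOLLOW(X) if ε ∈ FIRST(RHS), i.e. RHS ⇒* ε)
FIRST(A) = { ε }
FIRST(A) = { ε }
ε ∈ FIRST(A) (the right-hand side is nullable), so add FOLLOW(X) = { ',' }
PREDICT(X → A) = { ',' }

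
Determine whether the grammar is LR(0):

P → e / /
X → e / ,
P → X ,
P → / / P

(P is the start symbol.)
Yes, the grammar is LR(0)

A grammar is LR(0) if no state in the canonical LR(0) collection has:
  - both a shift item (dot before a terminal) and a complete item (shift-reduce conflict), or
  - two or more complete items (reduce-reduce conflict; the accept item [P' → P .] counts as a complete item here).

Augment with P' → P and build the canonical LR(0) collection (I0 = CLOSURE({[P' → . P]}), then GOTO on every symbol after a dot until no new states appear). It has 11 states:
  I0: { [P → . / / P], [P → . X ,], [P → . e / /], [P' → . P], [X → . e / ,] }  — shift
  I1: { [P → / . / P] }  — shift
  I2: { [P' → P .] }  — accept
  I3: { [P → X . ,] }  — shift
  I4: { [P → e . / /], [X → e . / ,] }  — shift
  I5: { [P → e / . /], [X → e / . ,] }  — shift
  I6: { [X → e / , .] }  — reduce
  I7: { [P → e / / .] }  — reduce
  I8: { [P → X , .] }  — reduce
  I9: { [P → . / / P], [P → . X ,], [P → . e / /], [P → / / . P], [X → . e / ,] }  — shift
  I10: { [P → / / P .] }  — reduce

Every state is either a pure shift/goto state or contains exactly one complete item and nothing to shift — no conflicts. The grammar is LR(0).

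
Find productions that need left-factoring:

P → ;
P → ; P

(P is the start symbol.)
Yes, P has productions with common prefix ';'

Left-factoring is needed when two productions for the same non-terminal
share a common prefix on the right-hand side.

Productions for P:
  P → ;
  P → ; P

Found common prefix ';' in productions for P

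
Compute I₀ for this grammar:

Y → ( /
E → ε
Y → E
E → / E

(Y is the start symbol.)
{ [E → . / E], [E → .], [Y → . ( /], [Y → . E], [Y' → . Y] }

First, augment the grammar with Y' → Y
I₀ = CLOSURE({ [Y' → . Y] }):
  [Y' → . Y] has the dot before Y: add [Y → . ( /], [Y → . E]
  [Y → . E] has the dot before E: add [E → .], [E → . / E]
No further items can be added.

I₀ = { [E → . / E], [E → .], [Y → . ( /], [Y → . E], [Y' → . Y] }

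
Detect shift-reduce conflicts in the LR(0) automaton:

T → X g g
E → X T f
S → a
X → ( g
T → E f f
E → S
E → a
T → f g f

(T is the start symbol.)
A shift-reduce conflict occurs when an LR(0) state has both:
  - a complete (reduce) item [A → α .] (dot at the end), and
  - a shift item [B → β . c γ] (dot before a terminal).

Augment with T' → T and build the canonical LR(0) collection (I0 = CLOSURE({[T' → . T]}), then GOTO on every symbol after a dot until no new states appear). It has 17 states:
  I0: { [E → . S], [E → . X T f], [E → . a], [S → . a], [T → . E f f], [T → . X g g], [T → . f g f], [T' → . T], [X → . ( g] }  — shift
  I1: { [X → ( . g] }  — shift
  I2: { [T → E . f f] }  — shift
  I3: { [E → S .] }  — reduce
  I4: { [T' → T .] }  — accept
  I5: { [E → . S], [E → . X T f], [E → . a], [E → X . T f], [S → . a], [T → . E f f], [T → . X g g], [T → . f g f], [T → X . g g], [X → . ( g] }  — shift
  I6: { [E → a .], [S → a .] }  — 2 reduces
  I7: { [T → f . g f] }  — shift
  I8: { [T → f g . f] }  — shift
  I9: { [T → f g f .] }  — reduce
  I10: { [E → X T . f] }  — shift
  I11: { [T → X g . g] }  — shift
  I12: { [T → X g g .] }  — reduce
  I13: { [E → X T f .] }  — reduce
  I14: { [T → E f . f] }  — shift
  I15: { [T → E f f .] }  — reduce
  I16: { [X → ( g .] }  — reduce

No state contains both a complete item and a shift item.

Answer: No shift-reduce conflicts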